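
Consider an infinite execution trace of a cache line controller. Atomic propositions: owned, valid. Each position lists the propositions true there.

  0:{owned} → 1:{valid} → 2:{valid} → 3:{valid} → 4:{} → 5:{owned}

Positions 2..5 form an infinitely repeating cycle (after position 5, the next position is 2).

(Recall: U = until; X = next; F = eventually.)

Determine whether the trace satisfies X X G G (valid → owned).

The position after 0 is 1; X G G (valid → owned) is false there.

Violated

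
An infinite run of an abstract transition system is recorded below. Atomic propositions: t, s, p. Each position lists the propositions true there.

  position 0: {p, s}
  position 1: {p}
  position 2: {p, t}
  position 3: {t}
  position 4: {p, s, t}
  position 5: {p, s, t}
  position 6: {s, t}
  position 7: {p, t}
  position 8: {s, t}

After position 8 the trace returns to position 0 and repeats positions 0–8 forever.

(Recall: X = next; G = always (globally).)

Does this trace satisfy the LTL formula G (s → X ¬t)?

Does not hold

s → X ¬t must hold at every position from 0 onward. It fails at position 4, so G (s → X ¬t) is false.
Positions where s holds: 0, 4, 5, 6, 8.
Check X ¬t at each: 0→ok, 4→fails, 5→fails, 6→fails, 8→ok.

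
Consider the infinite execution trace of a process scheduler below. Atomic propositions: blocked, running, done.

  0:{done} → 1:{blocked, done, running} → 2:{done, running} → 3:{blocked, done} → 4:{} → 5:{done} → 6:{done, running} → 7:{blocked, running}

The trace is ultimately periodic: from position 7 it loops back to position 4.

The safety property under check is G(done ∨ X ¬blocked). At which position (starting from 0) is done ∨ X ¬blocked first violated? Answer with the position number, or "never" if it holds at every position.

done ∨ X ¬blocked holds at every position 0..7, and those are all the positions the trace ever visits, so the invariant G(done ∨ X ¬blocked) is never violated.

never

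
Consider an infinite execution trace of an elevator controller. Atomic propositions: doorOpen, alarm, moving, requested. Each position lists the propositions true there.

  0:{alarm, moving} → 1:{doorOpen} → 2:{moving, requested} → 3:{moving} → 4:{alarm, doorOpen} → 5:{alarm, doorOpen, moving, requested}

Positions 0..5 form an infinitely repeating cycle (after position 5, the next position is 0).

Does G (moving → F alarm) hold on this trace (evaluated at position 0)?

Satisfied

moving → F alarm holds at every position 0..5, and those are all positions ever visited, so G (moving → F alarm) holds.
Positions where moving holds: 0, 2, 3, 5.
Check F alarm at each: 0→ok, 2→ok, 3→ok, 5→ok.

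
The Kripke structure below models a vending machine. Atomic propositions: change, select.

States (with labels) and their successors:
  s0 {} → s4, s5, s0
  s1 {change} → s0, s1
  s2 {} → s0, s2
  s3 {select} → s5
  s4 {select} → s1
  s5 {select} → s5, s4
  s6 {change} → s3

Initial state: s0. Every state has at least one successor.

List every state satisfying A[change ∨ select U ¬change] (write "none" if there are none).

States satisfying change ∨ select: {s1, s3, s4, s5, s6}.
States satisfying ¬change: {s0, s2, s3, s4, s5}.
States satisfying A[change ∨ select U ¬change]: {s0, s2, s3, s4, s5, s6}.

{s0, s2, s3, s4, s5, s6}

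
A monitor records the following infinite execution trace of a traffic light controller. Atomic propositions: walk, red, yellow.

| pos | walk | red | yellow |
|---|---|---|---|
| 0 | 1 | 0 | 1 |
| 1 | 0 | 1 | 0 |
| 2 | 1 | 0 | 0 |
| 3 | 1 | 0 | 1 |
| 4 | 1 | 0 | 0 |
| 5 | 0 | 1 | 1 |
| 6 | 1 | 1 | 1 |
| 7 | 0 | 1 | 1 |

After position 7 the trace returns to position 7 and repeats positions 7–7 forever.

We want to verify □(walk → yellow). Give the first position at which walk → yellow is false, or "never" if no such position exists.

2

Check walk → yellow at each position in order: 0 ✓, 1 ✓.
At position 2 the labels are {walk}, so walk → yellow is false there. This is the first violation.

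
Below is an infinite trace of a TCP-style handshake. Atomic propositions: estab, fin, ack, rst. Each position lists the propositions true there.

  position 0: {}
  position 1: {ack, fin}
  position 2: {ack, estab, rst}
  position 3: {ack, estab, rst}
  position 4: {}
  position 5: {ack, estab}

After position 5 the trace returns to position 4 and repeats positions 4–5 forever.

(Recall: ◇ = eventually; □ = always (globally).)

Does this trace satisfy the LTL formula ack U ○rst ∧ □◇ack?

Walking from position 0: at position 0, ○rst has not yet held and ack fails, so ack U ○rst is false.
◇ack holds at every position 0..5, and those are all positions ever visited, so □◇ack holds.
At position 0: ack U ○rst is false; □◇ack is true; so ack U ○rst ∧ □◇ack is false.

No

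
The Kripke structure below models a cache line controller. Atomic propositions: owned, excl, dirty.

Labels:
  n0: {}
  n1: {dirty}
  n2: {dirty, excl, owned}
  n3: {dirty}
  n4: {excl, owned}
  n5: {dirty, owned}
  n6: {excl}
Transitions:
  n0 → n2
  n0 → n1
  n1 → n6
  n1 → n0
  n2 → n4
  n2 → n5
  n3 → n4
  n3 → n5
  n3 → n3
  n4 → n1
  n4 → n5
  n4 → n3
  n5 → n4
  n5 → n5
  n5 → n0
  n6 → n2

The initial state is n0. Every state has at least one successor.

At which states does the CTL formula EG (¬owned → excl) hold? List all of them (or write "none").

{n2, n4, n5, n6}

States satisfying ¬owned → excl: {n2, n4, n5, n6}.
States satisfying EG (¬owned → excl): {n2, n4, n5, n6}.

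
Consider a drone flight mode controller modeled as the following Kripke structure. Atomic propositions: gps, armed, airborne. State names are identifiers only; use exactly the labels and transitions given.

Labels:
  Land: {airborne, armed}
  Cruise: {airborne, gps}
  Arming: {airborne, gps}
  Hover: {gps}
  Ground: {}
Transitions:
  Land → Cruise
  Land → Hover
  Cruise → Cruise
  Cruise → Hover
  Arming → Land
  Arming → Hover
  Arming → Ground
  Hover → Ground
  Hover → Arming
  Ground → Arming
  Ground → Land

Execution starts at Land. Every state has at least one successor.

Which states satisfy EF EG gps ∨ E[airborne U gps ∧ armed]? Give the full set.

States satisfying EG gps: {Cruise, Arming, Hover}.
States satisfying EF EG gps: {Land, Cruise, Arming, Hover, Ground}.
States satisfying airborne: {Land, Cruise, Arming}.
States satisfying gps ∧ armed: ∅.
States satisfying E[airborne U gps ∧ armed]: ∅.
States satisfying EF EG gps ∨ E[airborne U gps ∧ armed]: {Land, Cruise, Arming, Hover, Ground}.

{Land, Cruise, Arming, Hover, Ground}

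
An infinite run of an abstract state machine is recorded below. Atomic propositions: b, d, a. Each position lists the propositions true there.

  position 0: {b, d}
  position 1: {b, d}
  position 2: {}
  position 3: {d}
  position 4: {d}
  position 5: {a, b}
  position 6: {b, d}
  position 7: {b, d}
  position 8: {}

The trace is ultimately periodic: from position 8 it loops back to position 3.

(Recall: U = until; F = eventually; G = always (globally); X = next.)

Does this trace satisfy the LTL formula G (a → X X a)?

Does not hold

a → X X a must hold at every position from 0 onward. It fails at position 5, so G (a → X X a) is false.
Positions where a holds: 5.
Check X X a at each: 5→fails.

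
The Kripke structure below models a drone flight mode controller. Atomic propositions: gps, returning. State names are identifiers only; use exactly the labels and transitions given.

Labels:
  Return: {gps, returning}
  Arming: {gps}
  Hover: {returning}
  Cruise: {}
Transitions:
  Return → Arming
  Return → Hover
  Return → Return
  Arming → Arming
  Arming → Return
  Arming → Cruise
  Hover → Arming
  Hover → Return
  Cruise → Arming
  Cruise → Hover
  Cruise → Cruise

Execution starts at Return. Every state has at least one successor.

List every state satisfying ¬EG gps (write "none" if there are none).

States satisfying gps: {Return, Arming}.
States satisfying EG gps: {Return, Arming}.
States satisfying ¬EG gps: {Hover, Cruise}.

{Hover, Cruise}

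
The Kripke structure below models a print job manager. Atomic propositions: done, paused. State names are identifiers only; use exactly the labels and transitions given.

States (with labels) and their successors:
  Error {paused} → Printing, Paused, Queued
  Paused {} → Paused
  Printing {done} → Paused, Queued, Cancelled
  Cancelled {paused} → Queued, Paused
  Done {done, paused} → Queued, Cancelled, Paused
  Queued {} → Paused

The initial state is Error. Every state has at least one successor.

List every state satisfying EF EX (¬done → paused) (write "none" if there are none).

States satisfying EX (¬done → paused): {Error, Printing, Done}.
States satisfying EF EX (¬done → paused): {Error, Printing, Done}.

{Error, Printing, Done}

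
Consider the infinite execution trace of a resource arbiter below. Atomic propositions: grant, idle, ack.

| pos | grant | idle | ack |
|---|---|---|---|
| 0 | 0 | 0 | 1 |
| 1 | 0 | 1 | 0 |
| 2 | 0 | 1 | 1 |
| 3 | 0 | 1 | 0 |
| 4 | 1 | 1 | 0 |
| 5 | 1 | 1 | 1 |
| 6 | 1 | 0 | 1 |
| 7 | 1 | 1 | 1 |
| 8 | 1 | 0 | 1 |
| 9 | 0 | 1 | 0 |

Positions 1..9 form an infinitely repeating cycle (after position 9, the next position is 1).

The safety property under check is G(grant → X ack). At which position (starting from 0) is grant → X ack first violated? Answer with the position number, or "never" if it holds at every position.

Check grant → X ack at each position in order: 0 ✓, 1 ✓, 2 ✓, 3 ✓, 4 ✓, 5 ✓, 6 ✓, 7 ✓.
At position 8 the labels are {ack, grant} and the next position 9 has {idle}, so grant → X ack is false there. This is the first violation.

8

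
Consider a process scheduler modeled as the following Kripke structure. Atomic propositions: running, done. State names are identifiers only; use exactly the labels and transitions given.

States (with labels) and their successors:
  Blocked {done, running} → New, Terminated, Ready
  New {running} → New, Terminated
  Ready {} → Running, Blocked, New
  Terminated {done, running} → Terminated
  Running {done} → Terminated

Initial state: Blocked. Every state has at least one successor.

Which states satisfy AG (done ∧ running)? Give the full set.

{Terminated}

States satisfying done ∧ running: {Blocked, Terminated}.
States satisfying AG (done ∧ running): {Terminated}.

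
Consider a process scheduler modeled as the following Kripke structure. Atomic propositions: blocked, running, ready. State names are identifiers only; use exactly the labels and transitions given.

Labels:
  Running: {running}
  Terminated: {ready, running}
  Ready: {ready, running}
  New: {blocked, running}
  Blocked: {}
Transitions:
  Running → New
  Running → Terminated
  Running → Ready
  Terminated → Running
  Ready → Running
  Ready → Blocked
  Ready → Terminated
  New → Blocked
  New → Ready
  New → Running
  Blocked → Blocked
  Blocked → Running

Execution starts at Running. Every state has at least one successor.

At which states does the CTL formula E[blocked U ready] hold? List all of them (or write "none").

States satisfying blocked: {New}.
States satisfying ready: {Terminated, Ready}.
States satisfying E[blocked U ready]: {Terminated, Ready, New}.

{Terminated, Ready, New}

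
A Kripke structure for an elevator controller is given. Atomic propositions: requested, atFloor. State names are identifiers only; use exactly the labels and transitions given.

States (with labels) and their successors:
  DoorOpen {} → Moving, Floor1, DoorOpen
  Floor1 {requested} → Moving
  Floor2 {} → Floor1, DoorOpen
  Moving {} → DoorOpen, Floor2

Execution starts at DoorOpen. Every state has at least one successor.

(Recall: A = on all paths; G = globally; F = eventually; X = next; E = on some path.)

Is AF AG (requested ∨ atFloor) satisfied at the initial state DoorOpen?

Violated

States satisfying AG (requested ∨ atFloor): ∅.
States satisfying AF AG (requested ∨ atFloor): ∅.
There is a path from DoorOpen along which AG (requested ∨ atFloor) never holds.
DoorOpen ∉ Sat(AF AG (requested ∨ atFloor)).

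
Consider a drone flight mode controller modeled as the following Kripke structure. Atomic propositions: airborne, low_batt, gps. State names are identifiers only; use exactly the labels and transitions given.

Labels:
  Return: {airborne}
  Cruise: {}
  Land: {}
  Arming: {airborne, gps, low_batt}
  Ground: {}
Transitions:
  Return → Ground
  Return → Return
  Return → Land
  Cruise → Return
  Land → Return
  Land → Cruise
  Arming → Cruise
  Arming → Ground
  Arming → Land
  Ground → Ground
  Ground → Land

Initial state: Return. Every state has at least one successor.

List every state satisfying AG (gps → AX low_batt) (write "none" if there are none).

{Return, Cruise, Land, Ground}

States satisfying gps → AX low_batt: {Return, Cruise, Land, Ground}.
States satisfying AG (gps → AX low_batt): {Return, Cruise, Land, Ground}.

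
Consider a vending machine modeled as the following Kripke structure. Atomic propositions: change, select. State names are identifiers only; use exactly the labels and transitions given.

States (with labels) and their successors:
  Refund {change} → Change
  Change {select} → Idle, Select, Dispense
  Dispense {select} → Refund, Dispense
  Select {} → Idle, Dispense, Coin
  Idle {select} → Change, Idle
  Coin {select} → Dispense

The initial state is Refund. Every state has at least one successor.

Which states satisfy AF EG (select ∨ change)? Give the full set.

{Refund, Change, Dispense, Select, Idle, Coin}

States satisfying EG (select ∨ change): {Refund, Change, Dispense, Idle, Coin}.
States satisfying AF EG (select ∨ change): {Refund, Change, Dispense, Select, Idle, Coin}.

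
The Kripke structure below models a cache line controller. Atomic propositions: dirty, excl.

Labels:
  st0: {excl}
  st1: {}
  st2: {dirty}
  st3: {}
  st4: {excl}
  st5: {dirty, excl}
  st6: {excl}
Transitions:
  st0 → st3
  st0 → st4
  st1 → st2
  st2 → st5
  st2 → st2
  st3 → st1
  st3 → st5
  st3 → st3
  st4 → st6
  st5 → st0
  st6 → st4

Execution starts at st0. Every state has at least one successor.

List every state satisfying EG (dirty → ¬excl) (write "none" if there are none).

{st0, st1, st2, st3, st4, st6}

States satisfying dirty → ¬excl: {st0, st1, st2, st3, st4, st6}.
States satisfying EG (dirty → ¬excl): {st0, st1, st2, st3, st4, st6}.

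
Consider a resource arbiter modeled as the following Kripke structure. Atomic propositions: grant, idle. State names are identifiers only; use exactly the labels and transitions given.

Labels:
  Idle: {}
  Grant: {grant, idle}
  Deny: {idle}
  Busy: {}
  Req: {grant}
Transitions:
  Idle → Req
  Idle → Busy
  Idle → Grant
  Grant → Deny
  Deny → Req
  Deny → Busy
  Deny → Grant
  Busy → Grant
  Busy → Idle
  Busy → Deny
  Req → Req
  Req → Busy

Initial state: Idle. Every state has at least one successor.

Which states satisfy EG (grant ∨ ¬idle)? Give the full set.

{Idle, Busy, Req}

States satisfying grant ∨ ¬idle: {Idle, Grant, Busy, Req}.
States satisfying EG (grant ∨ ¬idle): {Idle, Busy, Req}.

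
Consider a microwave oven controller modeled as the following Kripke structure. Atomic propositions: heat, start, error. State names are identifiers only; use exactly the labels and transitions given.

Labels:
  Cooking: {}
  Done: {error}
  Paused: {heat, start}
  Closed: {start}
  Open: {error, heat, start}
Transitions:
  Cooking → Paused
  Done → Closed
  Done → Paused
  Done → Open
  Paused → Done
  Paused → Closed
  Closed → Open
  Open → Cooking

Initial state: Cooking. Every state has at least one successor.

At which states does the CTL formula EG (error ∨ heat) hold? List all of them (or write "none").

{Done, Paused}

States satisfying error ∨ heat: {Done, Paused, Open}.
States satisfying EG (error ∨ heat): {Done, Paused}.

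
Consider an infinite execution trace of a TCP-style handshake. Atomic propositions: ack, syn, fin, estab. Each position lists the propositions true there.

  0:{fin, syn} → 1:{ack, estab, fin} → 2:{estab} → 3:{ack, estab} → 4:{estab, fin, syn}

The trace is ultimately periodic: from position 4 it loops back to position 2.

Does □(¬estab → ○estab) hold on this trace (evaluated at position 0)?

Satisfied

¬estab → ○estab holds at every position 0..4, and those are all positions ever visited, so □(¬estab → ○estab) holds.
Positions where ¬estab holds: 0.
Check ○estab at each: 0→ok.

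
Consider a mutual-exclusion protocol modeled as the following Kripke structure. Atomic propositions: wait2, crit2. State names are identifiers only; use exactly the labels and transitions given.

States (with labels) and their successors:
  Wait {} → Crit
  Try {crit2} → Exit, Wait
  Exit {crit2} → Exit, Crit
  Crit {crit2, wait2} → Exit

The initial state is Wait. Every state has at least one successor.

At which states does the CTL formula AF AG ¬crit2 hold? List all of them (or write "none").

none

States satisfying AG ¬crit2: ∅.
States satisfying AF AG ¬crit2: ∅.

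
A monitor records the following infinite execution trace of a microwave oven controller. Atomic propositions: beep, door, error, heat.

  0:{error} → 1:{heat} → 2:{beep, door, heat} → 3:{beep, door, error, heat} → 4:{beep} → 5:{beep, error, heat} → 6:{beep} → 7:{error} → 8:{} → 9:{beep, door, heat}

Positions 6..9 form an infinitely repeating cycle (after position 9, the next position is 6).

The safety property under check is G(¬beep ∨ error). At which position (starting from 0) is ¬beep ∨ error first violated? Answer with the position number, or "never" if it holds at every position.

Check ¬beep ∨ error at each position in order: 0 ✓, 1 ✓.
At position 2 the labels are {beep, door, heat}, so ¬beep ∨ error is false there. This is the first violation.

2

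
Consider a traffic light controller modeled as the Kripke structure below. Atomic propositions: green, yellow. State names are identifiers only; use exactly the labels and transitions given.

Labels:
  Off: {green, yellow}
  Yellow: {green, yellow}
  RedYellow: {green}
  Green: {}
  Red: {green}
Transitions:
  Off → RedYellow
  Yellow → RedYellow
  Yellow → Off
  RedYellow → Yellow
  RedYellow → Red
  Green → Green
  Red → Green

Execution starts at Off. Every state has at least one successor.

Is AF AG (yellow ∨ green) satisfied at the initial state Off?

Violated

States satisfying AG (yellow ∨ green): ∅.
States satisfying AF AG (yellow ∨ green): ∅.
There is a path from Off along which AG (yellow ∨ green) never holds.
Off ∉ Sat(AF AG (yellow ∨ green)).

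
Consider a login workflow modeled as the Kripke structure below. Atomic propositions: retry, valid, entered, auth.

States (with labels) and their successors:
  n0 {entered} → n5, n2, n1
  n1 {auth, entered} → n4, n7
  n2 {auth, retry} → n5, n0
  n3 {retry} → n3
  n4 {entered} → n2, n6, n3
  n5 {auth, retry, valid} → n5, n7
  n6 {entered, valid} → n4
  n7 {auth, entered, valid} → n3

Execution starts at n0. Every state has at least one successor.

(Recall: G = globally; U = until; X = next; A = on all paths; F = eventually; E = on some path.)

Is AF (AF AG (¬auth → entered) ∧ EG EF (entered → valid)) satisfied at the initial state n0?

States satisfying AF AG (¬auth → entered) ∧ EG EF (entered → valid): ∅.
States satisfying AF (AF AG (¬auth → entered) ∧ EG EF (entered → valid)): ∅.
There is a path from n0 along which AF AG (¬auth → entered) ∧ EG EF (entered → valid) never holds.
n0 ∉ Sat(AF (AF AG (¬auth → entered) ∧ EG EF (entered → valid))).

Violated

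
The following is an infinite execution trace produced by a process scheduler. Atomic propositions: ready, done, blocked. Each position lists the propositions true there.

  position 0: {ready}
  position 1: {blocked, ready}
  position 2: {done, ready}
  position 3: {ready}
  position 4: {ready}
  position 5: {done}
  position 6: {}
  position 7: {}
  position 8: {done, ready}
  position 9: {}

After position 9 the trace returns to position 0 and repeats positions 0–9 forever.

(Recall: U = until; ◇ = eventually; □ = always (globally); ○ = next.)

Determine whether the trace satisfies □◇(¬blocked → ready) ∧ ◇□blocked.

No

◇(¬blocked → ready) holds at every position 0..9, and those are all positions ever visited, so □◇(¬blocked → ready) holds.
□blocked is false at every position 0..9, so it never becomes true and ◇□blocked fails.
At position 0: □◇(¬blocked → ready) is true; ◇□blocked is false; so □◇(¬blocked → ready) ∧ ◇□blocked is false.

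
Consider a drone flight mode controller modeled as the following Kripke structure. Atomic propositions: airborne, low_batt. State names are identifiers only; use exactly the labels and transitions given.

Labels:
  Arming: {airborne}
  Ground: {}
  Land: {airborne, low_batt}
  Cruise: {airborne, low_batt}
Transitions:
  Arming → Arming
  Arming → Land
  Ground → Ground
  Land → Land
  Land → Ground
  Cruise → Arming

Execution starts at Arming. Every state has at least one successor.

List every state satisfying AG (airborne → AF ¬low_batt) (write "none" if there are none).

{Ground}

States satisfying airborne → AF ¬low_batt: {Arming, Ground, Cruise}.
States satisfying AG (airborne → AF ¬low_batt): {Ground}.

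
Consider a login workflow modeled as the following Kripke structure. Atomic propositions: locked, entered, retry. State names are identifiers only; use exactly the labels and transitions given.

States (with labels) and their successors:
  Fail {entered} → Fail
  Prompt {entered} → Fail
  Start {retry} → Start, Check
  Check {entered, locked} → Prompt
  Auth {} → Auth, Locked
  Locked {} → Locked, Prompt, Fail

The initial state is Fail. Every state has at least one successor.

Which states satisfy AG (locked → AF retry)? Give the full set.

{Fail, Prompt, Auth, Locked}

States satisfying locked → AF retry: {Fail, Prompt, Start, Auth, Locked}.
States satisfying AG (locked → AF retry): {Fail, Prompt, Auth, Locked}.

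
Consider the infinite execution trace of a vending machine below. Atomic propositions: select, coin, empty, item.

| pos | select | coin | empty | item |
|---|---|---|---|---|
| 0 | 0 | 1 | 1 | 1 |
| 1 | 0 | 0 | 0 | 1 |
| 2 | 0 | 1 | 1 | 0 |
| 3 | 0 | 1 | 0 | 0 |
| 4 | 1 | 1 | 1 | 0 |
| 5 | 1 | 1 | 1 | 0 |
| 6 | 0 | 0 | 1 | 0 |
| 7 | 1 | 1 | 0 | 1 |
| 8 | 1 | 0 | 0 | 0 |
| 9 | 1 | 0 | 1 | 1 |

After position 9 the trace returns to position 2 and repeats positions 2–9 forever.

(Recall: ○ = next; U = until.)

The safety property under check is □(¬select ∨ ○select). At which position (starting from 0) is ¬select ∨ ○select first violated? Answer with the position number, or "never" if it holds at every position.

Check ¬select ∨ ○select at each position in order: 0 ✓, 1 ✓, 2 ✓, 3 ✓, 4 ✓.
At position 5 the labels are {coin, empty, select} and the next position 6 has {empty}, so ¬select ∨ ○select is false there. This is the first violation.

5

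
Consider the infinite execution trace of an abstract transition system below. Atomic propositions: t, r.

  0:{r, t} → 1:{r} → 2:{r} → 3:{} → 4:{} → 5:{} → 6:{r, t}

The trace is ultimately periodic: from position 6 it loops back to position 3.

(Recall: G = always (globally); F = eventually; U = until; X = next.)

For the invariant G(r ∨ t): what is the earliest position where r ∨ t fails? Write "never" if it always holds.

3

Check r ∨ t at each position in order: 0 ✓, 1 ✓, 2 ✓.
At position 3 the labels are {}, so r ∨ t is false there. This is the first violation.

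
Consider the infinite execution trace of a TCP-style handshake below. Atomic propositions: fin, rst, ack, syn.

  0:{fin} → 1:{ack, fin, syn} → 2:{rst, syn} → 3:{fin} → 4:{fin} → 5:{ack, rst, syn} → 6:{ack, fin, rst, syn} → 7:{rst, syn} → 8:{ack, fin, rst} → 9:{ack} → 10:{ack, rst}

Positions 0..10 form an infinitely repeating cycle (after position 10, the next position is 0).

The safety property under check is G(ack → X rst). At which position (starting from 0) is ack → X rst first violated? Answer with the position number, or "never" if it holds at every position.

8

Check ack → X rst at each position in order: 0 ✓, 1 ✓, 2 ✓, 3 ✓, 4 ✓, 5 ✓, 6 ✓, 7 ✓.
At position 8 the labels are {ack, fin, rst} and the next position 9 has {ack}, so ack → X rst is false there. This is the first violation.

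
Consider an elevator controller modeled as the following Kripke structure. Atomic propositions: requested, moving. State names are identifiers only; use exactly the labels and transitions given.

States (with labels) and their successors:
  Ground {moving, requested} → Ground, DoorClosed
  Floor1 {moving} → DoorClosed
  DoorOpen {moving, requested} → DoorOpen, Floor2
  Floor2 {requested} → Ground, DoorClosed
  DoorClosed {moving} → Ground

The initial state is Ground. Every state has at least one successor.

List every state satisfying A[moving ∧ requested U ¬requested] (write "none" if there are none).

{Floor1, DoorClosed}

States satisfying moving ∧ requested: {Ground, DoorOpen}.
States satisfying ¬requested: {Floor1, DoorClosed}.
States satisfying A[moving ∧ requested U ¬requested]: {Floor1, DoorClosed}.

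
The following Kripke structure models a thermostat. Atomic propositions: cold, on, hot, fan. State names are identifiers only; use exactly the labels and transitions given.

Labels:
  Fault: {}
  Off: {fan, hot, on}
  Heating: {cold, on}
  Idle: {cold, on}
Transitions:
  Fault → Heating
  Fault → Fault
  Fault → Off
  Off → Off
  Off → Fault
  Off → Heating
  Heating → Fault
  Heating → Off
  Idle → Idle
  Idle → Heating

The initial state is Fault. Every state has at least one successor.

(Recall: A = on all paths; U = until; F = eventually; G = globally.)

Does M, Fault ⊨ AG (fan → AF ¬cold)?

Holds

States satisfying fan → AF ¬cold: {Fault, Off, Heating, Idle}.
States satisfying AG (fan → AF ¬cold): {Fault, Off, Heating, Idle}.
Every state reachable from Fault satisfies fan → AF ¬cold.
Fault ∈ Sat(AG (fan → AF ¬cold)).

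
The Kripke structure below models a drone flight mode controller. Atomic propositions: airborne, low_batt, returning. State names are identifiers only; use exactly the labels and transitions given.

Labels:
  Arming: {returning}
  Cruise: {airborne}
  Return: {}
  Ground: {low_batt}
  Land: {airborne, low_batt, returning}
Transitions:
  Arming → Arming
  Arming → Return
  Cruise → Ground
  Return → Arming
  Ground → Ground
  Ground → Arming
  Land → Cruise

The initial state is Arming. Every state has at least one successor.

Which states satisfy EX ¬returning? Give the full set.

{Arming, Cruise, Ground, Land}

States satisfying ¬returning: {Cruise, Return, Ground}.
States satisfying EX ¬returning: {Arming, Cruise, Ground, Land}.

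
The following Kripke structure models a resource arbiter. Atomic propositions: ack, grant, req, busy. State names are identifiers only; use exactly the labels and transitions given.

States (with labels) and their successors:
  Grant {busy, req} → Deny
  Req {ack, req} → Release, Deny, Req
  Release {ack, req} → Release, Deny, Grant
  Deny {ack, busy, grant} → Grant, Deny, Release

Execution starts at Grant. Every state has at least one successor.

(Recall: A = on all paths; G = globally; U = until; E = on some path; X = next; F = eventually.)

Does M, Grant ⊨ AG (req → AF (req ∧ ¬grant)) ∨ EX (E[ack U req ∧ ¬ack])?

Satisfied

States satisfying req → AF (req ∧ ¬grant): {Grant, Req, Release, Deny}.
States satisfying AG (req → AF (req ∧ ¬grant)): {Grant, Req, Release, Deny}.
States satisfying E[ack U req ∧ ¬ack]: {Grant, Req, Release, Deny}.
States satisfying EX (E[ack U req ∧ ¬ack]): {Grant, Req, Release, Deny}.
States satisfying AG (req → AF (req ∧ ¬grant)) ∨ EX (E[ack U req ∧ ¬ack]): {Grant, Req, Release, Deny}.
Grant ∈ Sat(AG (req → AF (req ∧ ¬grant)) ∨ EX (E[ack U req ∧ ¬ack])).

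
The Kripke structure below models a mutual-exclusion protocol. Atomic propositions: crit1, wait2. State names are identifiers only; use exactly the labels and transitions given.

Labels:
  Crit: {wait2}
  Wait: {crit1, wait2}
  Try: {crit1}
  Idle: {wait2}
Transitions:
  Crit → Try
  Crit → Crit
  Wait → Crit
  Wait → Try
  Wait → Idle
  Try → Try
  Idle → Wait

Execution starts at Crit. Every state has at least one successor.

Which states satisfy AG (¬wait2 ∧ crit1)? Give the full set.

States satisfying ¬wait2 ∧ crit1: {Try}.
States satisfying AG (¬wait2 ∧ crit1): {Try}.

{Try}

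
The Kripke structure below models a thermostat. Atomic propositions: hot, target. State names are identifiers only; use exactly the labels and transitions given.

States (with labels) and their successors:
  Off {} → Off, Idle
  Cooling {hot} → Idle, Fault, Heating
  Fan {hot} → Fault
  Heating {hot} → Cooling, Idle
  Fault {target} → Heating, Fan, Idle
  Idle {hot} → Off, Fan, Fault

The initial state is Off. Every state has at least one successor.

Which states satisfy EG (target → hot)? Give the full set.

{Off, Cooling, Heating, Idle}

States satisfying target → hot: {Off, Cooling, Fan, Heating, Idle}.
States satisfying EG (target → hot): {Off, Cooling, Heating, Idle}.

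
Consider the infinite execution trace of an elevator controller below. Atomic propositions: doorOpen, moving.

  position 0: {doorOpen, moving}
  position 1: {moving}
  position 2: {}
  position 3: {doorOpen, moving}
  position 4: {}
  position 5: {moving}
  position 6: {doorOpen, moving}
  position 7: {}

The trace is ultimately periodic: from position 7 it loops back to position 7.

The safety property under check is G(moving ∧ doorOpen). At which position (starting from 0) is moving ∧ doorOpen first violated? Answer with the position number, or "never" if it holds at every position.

Check moving ∧ doorOpen at each position in order: 0 ✓.
At position 1 the labels are {moving}, so moving ∧ doorOpen is false there. This is the first violation.

1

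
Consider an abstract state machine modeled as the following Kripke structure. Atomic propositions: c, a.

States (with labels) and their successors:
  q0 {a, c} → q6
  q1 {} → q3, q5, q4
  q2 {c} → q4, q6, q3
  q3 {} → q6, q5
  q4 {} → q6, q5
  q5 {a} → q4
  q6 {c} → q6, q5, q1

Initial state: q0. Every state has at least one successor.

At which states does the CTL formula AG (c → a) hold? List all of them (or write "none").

none

States satisfying c → a: {q0, q1, q3, q4, q5}.
States satisfying AG (c → a): ∅.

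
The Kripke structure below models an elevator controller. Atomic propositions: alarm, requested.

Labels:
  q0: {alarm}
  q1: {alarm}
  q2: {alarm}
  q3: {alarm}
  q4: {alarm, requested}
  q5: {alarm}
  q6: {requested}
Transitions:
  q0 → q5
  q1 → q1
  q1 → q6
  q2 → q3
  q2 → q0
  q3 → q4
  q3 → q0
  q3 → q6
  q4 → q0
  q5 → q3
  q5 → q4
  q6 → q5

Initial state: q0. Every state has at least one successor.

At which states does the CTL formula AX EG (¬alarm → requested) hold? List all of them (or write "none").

{q0, q1, q2, q3, q4, q5, q6}

States satisfying EG (¬alarm → requested): {q0, q1, q2, q3, q4, q5, q6}.
States satisfying AX EG (¬alarm → requested): {q0, q1, q2, q3, q4, q5, q6}.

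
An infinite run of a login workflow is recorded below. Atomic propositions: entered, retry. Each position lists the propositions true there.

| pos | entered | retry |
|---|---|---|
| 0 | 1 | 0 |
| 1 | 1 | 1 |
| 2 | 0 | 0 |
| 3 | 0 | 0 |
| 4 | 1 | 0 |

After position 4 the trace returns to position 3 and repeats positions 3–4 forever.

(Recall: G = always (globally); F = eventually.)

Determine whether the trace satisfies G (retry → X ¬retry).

Holds

retry → X ¬retry holds at every position 0..4, and those are all positions ever visited, so G (retry → X ¬retry) holds.
Positions where retry holds: 1.
Check X ¬retry at each: 1→ok.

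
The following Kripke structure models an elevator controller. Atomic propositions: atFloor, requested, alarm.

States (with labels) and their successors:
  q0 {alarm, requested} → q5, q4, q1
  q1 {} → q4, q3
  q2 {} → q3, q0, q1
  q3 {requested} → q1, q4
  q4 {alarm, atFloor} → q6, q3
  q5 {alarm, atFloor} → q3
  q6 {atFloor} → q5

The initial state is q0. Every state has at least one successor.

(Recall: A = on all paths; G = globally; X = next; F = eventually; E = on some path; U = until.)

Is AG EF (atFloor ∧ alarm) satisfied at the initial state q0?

Satisfied

States satisfying EF (atFloor ∧ alarm): {q0, q1, q2, q3, q4, q5, q6}.
States satisfying AG EF (atFloor ∧ alarm): {q0, q1, q2, q3, q4, q5, q6}.
Every state reachable from q0 satisfies EF (atFloor ∧ alarm).
q0 ∈ Sat(AG EF (atFloor ∧ alarm)).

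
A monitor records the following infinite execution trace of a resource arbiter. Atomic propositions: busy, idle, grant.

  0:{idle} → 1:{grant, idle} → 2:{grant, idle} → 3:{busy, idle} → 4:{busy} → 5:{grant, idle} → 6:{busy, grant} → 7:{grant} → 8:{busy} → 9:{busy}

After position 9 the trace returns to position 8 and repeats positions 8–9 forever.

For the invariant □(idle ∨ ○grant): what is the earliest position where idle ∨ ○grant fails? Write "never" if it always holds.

Check idle ∨ ○grant at each position in order: 0 ✓, 1 ✓, 2 ✓, 3 ✓, 4 ✓, 5 ✓, 6 ✓.
At position 7 the labels are {grant} and the next position 8 has {busy}, so idle ∨ ○grant is false there. This is the first violation.

7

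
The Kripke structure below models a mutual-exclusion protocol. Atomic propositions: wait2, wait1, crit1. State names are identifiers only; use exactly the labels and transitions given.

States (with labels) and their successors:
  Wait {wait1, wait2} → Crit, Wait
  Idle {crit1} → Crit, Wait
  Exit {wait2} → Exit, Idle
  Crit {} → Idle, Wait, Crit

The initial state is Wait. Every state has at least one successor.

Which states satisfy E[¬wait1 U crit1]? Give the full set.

{Idle, Exit, Crit}

States satisfying ¬wait1: {Idle, Exit, Crit}.
States satisfying crit1: {Idle}.
States satisfying E[¬wait1 U crit1]: {Idle, Exit, Crit}.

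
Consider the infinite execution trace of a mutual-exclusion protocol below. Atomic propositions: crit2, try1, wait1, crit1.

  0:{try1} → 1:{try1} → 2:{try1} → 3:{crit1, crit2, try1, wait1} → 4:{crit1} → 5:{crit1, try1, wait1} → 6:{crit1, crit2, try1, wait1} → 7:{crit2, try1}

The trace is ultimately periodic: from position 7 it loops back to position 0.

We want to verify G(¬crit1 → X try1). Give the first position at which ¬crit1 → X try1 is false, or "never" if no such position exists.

never

¬crit1 → X try1 holds at every position 0..7, and those are all the positions the trace ever visits, so the invariant G(¬crit1 → X try1) is never violated.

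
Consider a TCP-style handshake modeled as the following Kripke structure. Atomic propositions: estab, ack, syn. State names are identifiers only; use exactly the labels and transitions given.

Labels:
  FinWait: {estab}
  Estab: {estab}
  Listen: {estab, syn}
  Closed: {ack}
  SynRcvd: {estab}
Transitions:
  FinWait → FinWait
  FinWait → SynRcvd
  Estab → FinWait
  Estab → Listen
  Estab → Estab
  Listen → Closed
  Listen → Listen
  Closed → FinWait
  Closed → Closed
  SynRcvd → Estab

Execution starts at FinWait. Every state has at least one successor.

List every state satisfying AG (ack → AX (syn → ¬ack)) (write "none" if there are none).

{FinWait, Estab, Listen, Closed, SynRcvd}

States satisfying ack → AX (syn → ¬ack): {FinWait, Estab, Listen, Closed, SynRcvd}.
States satisfying AG (ack → AX (syn → ¬ack)): {FinWait, Estab, Listen, Closed, SynRcvd}.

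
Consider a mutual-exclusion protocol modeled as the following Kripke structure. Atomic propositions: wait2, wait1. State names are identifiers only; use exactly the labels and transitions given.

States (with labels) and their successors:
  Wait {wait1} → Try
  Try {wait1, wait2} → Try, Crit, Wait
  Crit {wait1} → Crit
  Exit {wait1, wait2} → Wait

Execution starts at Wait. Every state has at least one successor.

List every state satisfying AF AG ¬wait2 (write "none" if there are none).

States satisfying AG ¬wait2: {Crit}.
States satisfying AF AG ¬wait2: {Crit}.

{Crit}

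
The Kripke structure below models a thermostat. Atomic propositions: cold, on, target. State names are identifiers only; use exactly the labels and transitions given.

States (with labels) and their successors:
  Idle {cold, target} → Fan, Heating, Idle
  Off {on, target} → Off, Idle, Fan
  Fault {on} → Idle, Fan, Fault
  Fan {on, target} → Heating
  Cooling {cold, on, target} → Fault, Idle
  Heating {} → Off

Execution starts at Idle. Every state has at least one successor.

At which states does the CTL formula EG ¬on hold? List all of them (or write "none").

{Idle}

States satisfying ¬on: {Idle, Heating}.
States satisfying EG ¬on: {Idle}.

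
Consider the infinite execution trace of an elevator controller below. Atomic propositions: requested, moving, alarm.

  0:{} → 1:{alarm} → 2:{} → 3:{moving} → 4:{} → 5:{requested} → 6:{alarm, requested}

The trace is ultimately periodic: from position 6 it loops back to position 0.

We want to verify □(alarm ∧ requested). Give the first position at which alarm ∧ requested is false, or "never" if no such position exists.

At position 0 the labels are {}, so alarm ∧ requested is false there. This is the first violation.

0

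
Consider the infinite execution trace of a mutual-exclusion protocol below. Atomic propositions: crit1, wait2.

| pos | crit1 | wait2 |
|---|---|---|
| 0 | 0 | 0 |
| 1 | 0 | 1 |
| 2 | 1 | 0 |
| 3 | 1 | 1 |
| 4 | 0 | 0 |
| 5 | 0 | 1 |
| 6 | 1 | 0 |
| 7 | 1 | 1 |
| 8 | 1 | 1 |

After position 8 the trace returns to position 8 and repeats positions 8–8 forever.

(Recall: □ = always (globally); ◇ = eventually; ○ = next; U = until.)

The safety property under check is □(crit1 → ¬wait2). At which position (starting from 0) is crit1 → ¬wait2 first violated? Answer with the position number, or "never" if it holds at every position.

Check crit1 → ¬wait2 at each position in order: 0 ✓, 1 ✓, 2 ✓.
At position 3 the labels are {crit1, wait2}, so crit1 → ¬wait2 is false there. This is the first violation.

3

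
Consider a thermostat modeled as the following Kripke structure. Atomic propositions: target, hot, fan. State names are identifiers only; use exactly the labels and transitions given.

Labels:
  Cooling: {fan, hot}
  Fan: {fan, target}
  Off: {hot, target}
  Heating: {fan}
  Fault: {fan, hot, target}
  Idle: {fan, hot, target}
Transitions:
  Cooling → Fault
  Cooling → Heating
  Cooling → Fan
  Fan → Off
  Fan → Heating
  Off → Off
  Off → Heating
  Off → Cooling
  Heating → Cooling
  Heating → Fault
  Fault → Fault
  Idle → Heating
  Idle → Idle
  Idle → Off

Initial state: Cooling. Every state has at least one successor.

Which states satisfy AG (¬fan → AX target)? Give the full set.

{Fault}

States satisfying ¬fan → AX target: {Cooling, Fan, Heating, Fault, Idle}.
States satisfying AG (¬fan → AX target): {Fault}.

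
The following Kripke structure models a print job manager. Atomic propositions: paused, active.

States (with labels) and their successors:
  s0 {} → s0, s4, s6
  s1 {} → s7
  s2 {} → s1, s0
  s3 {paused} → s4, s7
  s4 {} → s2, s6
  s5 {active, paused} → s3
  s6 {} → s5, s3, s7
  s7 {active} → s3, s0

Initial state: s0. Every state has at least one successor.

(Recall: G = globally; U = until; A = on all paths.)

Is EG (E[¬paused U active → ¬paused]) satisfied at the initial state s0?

States satisfying E[¬paused U active → ¬paused]: {s0, s1, s2, s3, s4, s6, s7}.
States satisfying EG (E[¬paused U active → ¬paused]): {s0, s1, s2, s3, s4, s6, s7}.
s0 ∈ Sat(EG (E[¬paused U active → ¬paused])).

Satisfied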